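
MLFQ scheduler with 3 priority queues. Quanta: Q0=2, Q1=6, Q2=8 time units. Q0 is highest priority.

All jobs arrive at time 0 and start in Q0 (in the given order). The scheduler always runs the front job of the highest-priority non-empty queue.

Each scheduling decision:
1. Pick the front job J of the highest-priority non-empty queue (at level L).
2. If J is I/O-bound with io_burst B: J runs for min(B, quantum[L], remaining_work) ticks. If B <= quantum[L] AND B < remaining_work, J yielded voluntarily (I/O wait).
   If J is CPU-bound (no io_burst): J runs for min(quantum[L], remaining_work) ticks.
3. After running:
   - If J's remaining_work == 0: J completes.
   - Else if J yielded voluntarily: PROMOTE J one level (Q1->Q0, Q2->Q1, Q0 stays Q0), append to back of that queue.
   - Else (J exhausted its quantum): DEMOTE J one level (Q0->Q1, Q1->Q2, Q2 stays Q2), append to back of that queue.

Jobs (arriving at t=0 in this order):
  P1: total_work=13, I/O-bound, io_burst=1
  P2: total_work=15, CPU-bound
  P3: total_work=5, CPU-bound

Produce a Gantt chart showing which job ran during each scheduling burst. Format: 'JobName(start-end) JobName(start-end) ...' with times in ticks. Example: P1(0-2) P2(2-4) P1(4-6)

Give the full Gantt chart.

t=0-1: P1@Q0 runs 1, rem=12, I/O yield, promote→Q0. Q0=[P2,P3,P1] Q1=[] Q2=[]
t=1-3: P2@Q0 runs 2, rem=13, quantum used, demote→Q1. Q0=[P3,P1] Q1=[P2] Q2=[]
t=3-5: P3@Q0 runs 2, rem=3, quantum used, demote→Q1. Q0=[P1] Q1=[P2,P3] Q2=[]
t=5-6: P1@Q0 runs 1, rem=11, I/O yield, promote→Q0. Q0=[P1] Q1=[P2,P3] Q2=[]
t=6-7: P1@Q0 runs 1, rem=10, I/O yield, promote→Q0. Q0=[P1] Q1=[P2,P3] Q2=[]
t=7-8: P1@Q0 runs 1, rem=9, I/O yield, promote→Q0. Q0=[P1] Q1=[P2,P3] Q2=[]
t=8-9: P1@Q0 runs 1, rem=8, I/O yield, promote→Q0. Q0=[P1] Q1=[P2,P3] Q2=[]
t=9-10: P1@Q0 runs 1, rem=7, I/O yield, promote→Q0. Q0=[P1] Q1=[P2,P3] Q2=[]
t=10-11: P1@Q0 runs 1, rem=6, I/O yield, promote→Q0. Q0=[P1] Q1=[P2,P3] Q2=[]
t=11-12: P1@Q0 runs 1, rem=5, I/O yield, promote→Q0. Q0=[P1] Q1=[P2,P3] Q2=[]
t=12-13: P1@Q0 runs 1, rem=4, I/O yield, promote→Q0. Q0=[P1] Q1=[P2,P3] Q2=[]
t=13-14: P1@Q0 runs 1, rem=3, I/O yield, promote→Q0. Q0=[P1] Q1=[P2,P3] Q2=[]
t=14-15: P1@Q0 runs 1, rem=2, I/O yield, promote→Q0. Q0=[P1] Q1=[P2,P3] Q2=[]
t=15-16: P1@Q0 runs 1, rem=1, I/O yield, promote→Q0. Q0=[P1] Q1=[P2,P3] Q2=[]
t=16-17: P1@Q0 runs 1, rem=0, completes. Q0=[] Q1=[P2,P3] Q2=[]
t=17-23: P2@Q1 runs 6, rem=7, quantum used, demote→Q2. Q0=[] Q1=[P3] Q2=[P2]
t=23-26: P3@Q1 runs 3, rem=0, completes. Q0=[] Q1=[] Q2=[P2]
t=26-33: P2@Q2 runs 7, rem=0, completes. Q0=[] Q1=[] Q2=[]

Answer: P1(0-1) P2(1-3) P3(3-5) P1(5-6) P1(6-7) P1(7-8) P1(8-9) P1(9-10) P1(10-11) P1(11-12) P1(12-13) P1(13-14) P1(14-15) P1(15-16) P1(16-17) P2(17-23) P3(23-26) P2(26-33)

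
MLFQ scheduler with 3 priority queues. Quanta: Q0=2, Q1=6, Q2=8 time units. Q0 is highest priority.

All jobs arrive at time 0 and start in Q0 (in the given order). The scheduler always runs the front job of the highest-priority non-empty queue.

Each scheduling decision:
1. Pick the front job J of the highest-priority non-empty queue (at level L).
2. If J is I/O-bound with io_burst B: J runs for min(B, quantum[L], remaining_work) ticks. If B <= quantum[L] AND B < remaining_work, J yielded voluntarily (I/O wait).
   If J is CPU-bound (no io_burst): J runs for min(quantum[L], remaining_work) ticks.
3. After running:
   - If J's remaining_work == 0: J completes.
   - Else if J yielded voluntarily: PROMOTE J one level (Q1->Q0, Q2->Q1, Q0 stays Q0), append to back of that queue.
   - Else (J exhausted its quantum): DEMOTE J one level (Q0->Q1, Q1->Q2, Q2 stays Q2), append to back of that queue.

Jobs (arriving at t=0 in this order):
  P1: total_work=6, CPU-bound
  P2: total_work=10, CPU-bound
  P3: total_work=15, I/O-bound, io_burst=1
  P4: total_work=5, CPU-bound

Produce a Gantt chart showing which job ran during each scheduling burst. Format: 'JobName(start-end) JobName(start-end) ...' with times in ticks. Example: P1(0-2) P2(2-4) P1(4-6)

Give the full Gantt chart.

t=0-2: P1@Q0 runs 2, rem=4, quantum used, demote→Q1. Q0=[P2,P3,P4] Q1=[P1] Q2=[]
t=2-4: P2@Q0 runs 2, rem=8, quantum used, demote→Q1. Q0=[P3,P4] Q1=[P1,P2] Q2=[]
t=4-5: P3@Q0 runs 1, rem=14, I/O yield, promote→Q0. Q0=[P4,P3] Q1=[P1,P2] Q2=[]
t=5-7: P4@Q0 runs 2, rem=3, quantum used, demote→Q1. Q0=[P3] Q1=[P1,P2,P4] Q2=[]
t=7-8: P3@Q0 runs 1, rem=13, I/O yield, promote→Q0. Q0=[P3] Q1=[P1,P2,P4] Q2=[]
t=8-9: P3@Q0 runs 1, rem=12, I/O yield, promote→Q0. Q0=[P3] Q1=[P1,P2,P4] Q2=[]
t=9-10: P3@Q0 runs 1, rem=11, I/O yield, promote→Q0. Q0=[P3] Q1=[P1,P2,P4] Q2=[]
t=10-11: P3@Q0 runs 1, rem=10, I/O yield, promote→Q0. Q0=[P3] Q1=[P1,P2,P4] Q2=[]
t=11-12: P3@Q0 runs 1, rem=9, I/O yield, promote→Q0. Q0=[P3] Q1=[P1,P2,P4] Q2=[]
t=12-13: P3@Q0 runs 1, rem=8, I/O yield, promote→Q0. Q0=[P3] Q1=[P1,P2,P4] Q2=[]
t=13-14: P3@Q0 runs 1, rem=7, I/O yield, promote→Q0. Q0=[P3] Q1=[P1,P2,P4] Q2=[]
t=14-15: P3@Q0 runs 1, rem=6, I/O yield, promote→Q0. Q0=[P3] Q1=[P1,P2,P4] Q2=[]
t=15-16: P3@Q0 runs 1, rem=5, I/O yield, promote→Q0. Q0=[P3] Q1=[P1,P2,P4] Q2=[]
t=16-17: P3@Q0 runs 1, rem=4, I/O yield, promote→Q0. Q0=[P3] Q1=[P1,P2,P4] Q2=[]
t=17-18: P3@Q0 runs 1, rem=3, I/O yield, promote→Q0. Q0=[P3] Q1=[P1,P2,P4] Q2=[]
t=18-19: P3@Q0 runs 1, rem=2, I/O yield, promote→Q0. Q0=[P3] Q1=[P1,P2,P4] Q2=[]
t=19-20: P3@Q0 runs 1, rem=1, I/O yield, promote→Q0. Q0=[P3] Q1=[P1,P2,P4] Q2=[]
t=20-21: P3@Q0 runs 1, rem=0, completes. Q0=[] Q1=[P1,P2,P4] Q2=[]
t=21-25: P1@Q1 runs 4, rem=0, completes. Q0=[] Q1=[P2,P4] Q2=[]
t=25-31: P2@Q1 runs 6, rem=2, quantum used, demote→Q2. Q0=[] Q1=[P4] Q2=[P2]
t=31-34: P4@Q1 runs 3, rem=0, completes. Q0=[] Q1=[] Q2=[P2]
t=34-36: P2@Q2 runs 2, rem=0, completes. Q0=[] Q1=[] Q2=[]

Answer: P1(0-2) P2(2-4) P3(4-5) P4(5-7) P3(7-8) P3(8-9) P3(9-10) P3(10-11) P3(11-12) P3(12-13) P3(13-14) P3(14-15) P3(15-16) P3(16-17) P3(17-18) P3(18-19) P3(19-20) P3(20-21) P1(21-25) P2(25-31) P4(31-34) P2(34-36)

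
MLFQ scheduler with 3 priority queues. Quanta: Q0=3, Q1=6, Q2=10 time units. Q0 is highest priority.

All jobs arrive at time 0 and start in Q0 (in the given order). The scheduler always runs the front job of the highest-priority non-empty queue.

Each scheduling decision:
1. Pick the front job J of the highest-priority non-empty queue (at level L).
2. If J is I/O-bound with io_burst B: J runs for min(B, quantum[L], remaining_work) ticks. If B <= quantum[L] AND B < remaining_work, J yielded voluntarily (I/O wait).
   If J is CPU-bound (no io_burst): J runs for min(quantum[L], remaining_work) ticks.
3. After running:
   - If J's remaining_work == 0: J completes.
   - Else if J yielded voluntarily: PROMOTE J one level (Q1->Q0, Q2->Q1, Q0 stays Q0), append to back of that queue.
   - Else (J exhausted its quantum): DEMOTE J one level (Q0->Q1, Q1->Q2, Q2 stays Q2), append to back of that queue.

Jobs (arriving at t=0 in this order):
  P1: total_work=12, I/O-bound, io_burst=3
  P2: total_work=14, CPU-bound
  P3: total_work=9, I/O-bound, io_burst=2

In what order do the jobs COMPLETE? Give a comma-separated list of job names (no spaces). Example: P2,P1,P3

Answer: P1,P3,P2

Derivation:
t=0-3: P1@Q0 runs 3, rem=9, I/O yield, promote→Q0. Q0=[P2,P3,P1] Q1=[] Q2=[]
t=3-6: P2@Q0 runs 3, rem=11, quantum used, demote→Q1. Q0=[P3,P1] Q1=[P2] Q2=[]
t=6-8: P3@Q0 runs 2, rem=7, I/O yield, promote→Q0. Q0=[P1,P3] Q1=[P2] Q2=[]
t=8-11: P1@Q0 runs 3, rem=6, I/O yield, promote→Q0. Q0=[P3,P1] Q1=[P2] Q2=[]
t=11-13: P3@Q0 runs 2, rem=5, I/O yield, promote→Q0. Q0=[P1,P3] Q1=[P2] Q2=[]
t=13-16: P1@Q0 runs 3, rem=3, I/O yield, promote→Q0. Q0=[P3,P1] Q1=[P2] Q2=[]
t=16-18: P3@Q0 runs 2, rem=3, I/O yield, promote→Q0. Q0=[P1,P3] Q1=[P2] Q2=[]
t=18-21: P1@Q0 runs 3, rem=0, completes. Q0=[P3] Q1=[P2] Q2=[]
t=21-23: P3@Q0 runs 2, rem=1, I/O yield, promote→Q0. Q0=[P3] Q1=[P2] Q2=[]
t=23-24: P3@Q0 runs 1, rem=0, completes. Q0=[] Q1=[P2] Q2=[]
t=24-30: P2@Q1 runs 6, rem=5, quantum used, demote→Q2. Q0=[] Q1=[] Q2=[P2]
t=30-35: P2@Q2 runs 5, rem=0, completes. Q0=[] Q1=[] Q2=[]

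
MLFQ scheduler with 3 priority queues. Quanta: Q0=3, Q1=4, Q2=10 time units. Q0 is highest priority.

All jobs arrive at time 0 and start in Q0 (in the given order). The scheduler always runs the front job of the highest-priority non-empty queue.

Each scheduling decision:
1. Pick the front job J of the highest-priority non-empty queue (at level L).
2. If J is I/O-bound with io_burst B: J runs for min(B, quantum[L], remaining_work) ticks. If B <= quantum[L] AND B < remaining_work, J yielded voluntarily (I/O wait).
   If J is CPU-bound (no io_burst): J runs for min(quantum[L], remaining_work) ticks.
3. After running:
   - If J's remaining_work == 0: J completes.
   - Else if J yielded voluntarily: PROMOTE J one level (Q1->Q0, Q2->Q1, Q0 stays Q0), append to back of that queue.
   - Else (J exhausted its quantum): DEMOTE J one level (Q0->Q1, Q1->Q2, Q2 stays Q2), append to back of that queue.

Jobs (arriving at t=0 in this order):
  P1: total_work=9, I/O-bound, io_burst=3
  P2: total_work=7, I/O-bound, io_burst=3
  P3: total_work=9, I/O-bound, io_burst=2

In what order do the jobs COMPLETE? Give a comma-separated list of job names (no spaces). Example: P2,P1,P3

Answer: P1,P2,P3

Derivation:
t=0-3: P1@Q0 runs 3, rem=6, I/O yield, promote→Q0. Q0=[P2,P3,P1] Q1=[] Q2=[]
t=3-6: P2@Q0 runs 3, rem=4, I/O yield, promote→Q0. Q0=[P3,P1,P2] Q1=[] Q2=[]
t=6-8: P3@Q0 runs 2, rem=7, I/O yield, promote→Q0. Q0=[P1,P2,P3] Q1=[] Q2=[]
t=8-11: P1@Q0 runs 3, rem=3, I/O yield, promote→Q0. Q0=[P2,P3,P1] Q1=[] Q2=[]
t=11-14: P2@Q0 runs 3, rem=1, I/O yield, promote→Q0. Q0=[P3,P1,P2] Q1=[] Q2=[]
t=14-16: P3@Q0 runs 2, rem=5, I/O yield, promote→Q0. Q0=[P1,P2,P3] Q1=[] Q2=[]
t=16-19: P1@Q0 runs 3, rem=0, completes. Q0=[P2,P3] Q1=[] Q2=[]
t=19-20: P2@Q0 runs 1, rem=0, completes. Q0=[P3] Q1=[] Q2=[]
t=20-22: P3@Q0 runs 2, rem=3, I/O yield, promote→Q0. Q0=[P3] Q1=[] Q2=[]
t=22-24: P3@Q0 runs 2, rem=1, I/O yield, promote→Q0. Q0=[P3] Q1=[] Q2=[]
t=24-25: P3@Q0 runs 1, rem=0, completes. Q0=[] Q1=[] Q2=[]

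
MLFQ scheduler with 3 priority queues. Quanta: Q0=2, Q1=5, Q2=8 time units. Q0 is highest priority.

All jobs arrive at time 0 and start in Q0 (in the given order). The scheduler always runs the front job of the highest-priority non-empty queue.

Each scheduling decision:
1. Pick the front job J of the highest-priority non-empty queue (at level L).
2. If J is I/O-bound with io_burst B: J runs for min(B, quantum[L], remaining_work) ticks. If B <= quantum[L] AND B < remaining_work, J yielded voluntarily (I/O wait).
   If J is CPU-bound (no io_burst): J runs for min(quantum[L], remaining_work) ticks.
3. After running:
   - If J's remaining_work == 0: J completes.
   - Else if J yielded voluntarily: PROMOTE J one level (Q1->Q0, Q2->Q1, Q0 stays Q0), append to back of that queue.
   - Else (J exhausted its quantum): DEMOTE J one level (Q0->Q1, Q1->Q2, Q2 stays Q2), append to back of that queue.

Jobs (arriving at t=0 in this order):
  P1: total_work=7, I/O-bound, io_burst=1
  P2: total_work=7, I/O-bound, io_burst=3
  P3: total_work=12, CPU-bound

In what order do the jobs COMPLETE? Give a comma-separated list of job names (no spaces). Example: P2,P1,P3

t=0-1: P1@Q0 runs 1, rem=6, I/O yield, promote→Q0. Q0=[P2,P3,P1] Q1=[] Q2=[]
t=1-3: P2@Q0 runs 2, rem=5, quantum used, demote→Q1. Q0=[P3,P1] Q1=[P2] Q2=[]
t=3-5: P3@Q0 runs 2, rem=10, quantum used, demote→Q1. Q0=[P1] Q1=[P2,P3] Q2=[]
t=5-6: P1@Q0 runs 1, rem=5, I/O yield, promote→Q0. Q0=[P1] Q1=[P2,P3] Q2=[]
t=6-7: P1@Q0 runs 1, rem=4, I/O yield, promote→Q0. Q0=[P1] Q1=[P2,P3] Q2=[]
t=7-8: P1@Q0 runs 1, rem=3, I/O yield, promote→Q0. Q0=[P1] Q1=[P2,P3] Q2=[]
t=8-9: P1@Q0 runs 1, rem=2, I/O yield, promote→Q0. Q0=[P1] Q1=[P2,P3] Q2=[]
t=9-10: P1@Q0 runs 1, rem=1, I/O yield, promote→Q0. Q0=[P1] Q1=[P2,P3] Q2=[]
t=10-11: P1@Q0 runs 1, rem=0, completes. Q0=[] Q1=[P2,P3] Q2=[]
t=11-14: P2@Q1 runs 3, rem=2, I/O yield, promote→Q0. Q0=[P2] Q1=[P3] Q2=[]
t=14-16: P2@Q0 runs 2, rem=0, completes. Q0=[] Q1=[P3] Q2=[]
t=16-21: P3@Q1 runs 5, rem=5, quantum used, demote→Q2. Q0=[] Q1=[] Q2=[P3]
t=21-26: P3@Q2 runs 5, rem=0, completes. Q0=[] Q1=[] Q2=[]

Answer: P1,P2,P3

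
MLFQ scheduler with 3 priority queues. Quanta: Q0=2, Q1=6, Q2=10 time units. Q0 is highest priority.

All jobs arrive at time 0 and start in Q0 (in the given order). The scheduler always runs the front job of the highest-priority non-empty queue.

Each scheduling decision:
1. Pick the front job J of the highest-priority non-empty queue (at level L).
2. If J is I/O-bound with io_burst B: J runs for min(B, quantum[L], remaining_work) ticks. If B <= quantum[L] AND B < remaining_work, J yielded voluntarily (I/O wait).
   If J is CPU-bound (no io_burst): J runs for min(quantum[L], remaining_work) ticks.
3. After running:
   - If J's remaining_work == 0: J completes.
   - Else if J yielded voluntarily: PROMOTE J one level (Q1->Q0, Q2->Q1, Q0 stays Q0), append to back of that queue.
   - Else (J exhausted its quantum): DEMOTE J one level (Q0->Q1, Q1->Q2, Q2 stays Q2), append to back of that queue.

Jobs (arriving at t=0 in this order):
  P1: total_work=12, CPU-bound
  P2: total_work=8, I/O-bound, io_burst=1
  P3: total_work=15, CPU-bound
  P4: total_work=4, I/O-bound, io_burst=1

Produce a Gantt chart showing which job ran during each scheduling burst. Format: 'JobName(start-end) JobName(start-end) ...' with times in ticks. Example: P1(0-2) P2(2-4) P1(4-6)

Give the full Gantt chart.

Answer: P1(0-2) P2(2-3) P3(3-5) P4(5-6) P2(6-7) P4(7-8) P2(8-9) P4(9-10) P2(10-11) P4(11-12) P2(12-13) P2(13-14) P2(14-15) P2(15-16) P1(16-22) P3(22-28) P1(28-32) P3(32-39)

Derivation:
t=0-2: P1@Q0 runs 2, rem=10, quantum used, demote→Q1. Q0=[P2,P3,P4] Q1=[P1] Q2=[]
t=2-3: P2@Q0 runs 1, rem=7, I/O yield, promote→Q0. Q0=[P3,P4,P2] Q1=[P1] Q2=[]
t=3-5: P3@Q0 runs 2, rem=13, quantum used, demote→Q1. Q0=[P4,P2] Q1=[P1,P3] Q2=[]
t=5-6: P4@Q0 runs 1, rem=3, I/O yield, promote→Q0. Q0=[P2,P4] Q1=[P1,P3] Q2=[]
t=6-7: P2@Q0 runs 1, rem=6, I/O yield, promote→Q0. Q0=[P4,P2] Q1=[P1,P3] Q2=[]
t=7-8: P4@Q0 runs 1, rem=2, I/O yield, promote→Q0. Q0=[P2,P4] Q1=[P1,P3] Q2=[]
t=8-9: P2@Q0 runs 1, rem=5, I/O yield, promote→Q0. Q0=[P4,P2] Q1=[P1,P3] Q2=[]
t=9-10: P4@Q0 runs 1, rem=1, I/O yield, promote→Q0. Q0=[P2,P4] Q1=[P1,P3] Q2=[]
t=10-11: P2@Q0 runs 1, rem=4, I/O yield, promote→Q0. Q0=[P4,P2] Q1=[P1,P3] Q2=[]
t=11-12: P4@Q0 runs 1, rem=0, completes. Q0=[P2] Q1=[P1,P3] Q2=[]
t=12-13: P2@Q0 runs 1, rem=3, I/O yield, promote→Q0. Q0=[P2] Q1=[P1,P3] Q2=[]
t=13-14: P2@Q0 runs 1, rem=2, I/O yield, promote→Q0. Q0=[P2] Q1=[P1,P3] Q2=[]
t=14-15: P2@Q0 runs 1, rem=1, I/O yield, promote→Q0. Q0=[P2] Q1=[P1,P3] Q2=[]
t=15-16: P2@Q0 runs 1, rem=0, completes. Q0=[] Q1=[P1,P3] Q2=[]
t=16-22: P1@Q1 runs 6, rem=4, quantum used, demote→Q2. Q0=[] Q1=[P3] Q2=[P1]
t=22-28: P3@Q1 runs 6, rem=7, quantum used, demote→Q2. Q0=[] Q1=[] Q2=[P1,P3]
t=28-32: P1@Q2 runs 4, rem=0, completes. Q0=[] Q1=[] Q2=[P3]
t=32-39: P3@Q2 runs 7, rem=0, completes. Q0=[] Q1=[] Q2=[]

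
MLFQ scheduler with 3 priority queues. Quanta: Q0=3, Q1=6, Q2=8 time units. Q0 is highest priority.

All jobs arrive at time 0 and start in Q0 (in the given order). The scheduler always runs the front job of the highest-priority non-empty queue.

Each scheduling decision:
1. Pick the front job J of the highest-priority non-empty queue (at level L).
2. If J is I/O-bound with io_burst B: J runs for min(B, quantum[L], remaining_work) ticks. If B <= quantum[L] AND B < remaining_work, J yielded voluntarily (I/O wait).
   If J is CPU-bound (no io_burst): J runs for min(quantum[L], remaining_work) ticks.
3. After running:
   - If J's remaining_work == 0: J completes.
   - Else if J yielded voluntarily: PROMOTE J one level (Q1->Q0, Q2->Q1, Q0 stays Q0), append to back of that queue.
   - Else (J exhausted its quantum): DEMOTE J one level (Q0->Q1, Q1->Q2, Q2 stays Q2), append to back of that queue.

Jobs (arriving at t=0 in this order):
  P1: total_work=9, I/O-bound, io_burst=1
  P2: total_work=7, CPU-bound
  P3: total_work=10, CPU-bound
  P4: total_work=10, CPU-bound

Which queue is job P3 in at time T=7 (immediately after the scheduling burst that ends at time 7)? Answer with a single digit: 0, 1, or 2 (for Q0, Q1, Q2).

Answer: 1

Derivation:
t=0-1: P1@Q0 runs 1, rem=8, I/O yield, promote→Q0. Q0=[P2,P3,P4,P1] Q1=[] Q2=[]
t=1-4: P2@Q0 runs 3, rem=4, quantum used, demote→Q1. Q0=[P3,P4,P1] Q1=[P2] Q2=[]
t=4-7: P3@Q0 runs 3, rem=7, quantum used, demote→Q1. Q0=[P4,P1] Q1=[P2,P3] Q2=[]
t=7-10: P4@Q0 runs 3, rem=7, quantum used, demote→Q1. Q0=[P1] Q1=[P2,P3,P4] Q2=[]
t=10-11: P1@Q0 runs 1, rem=7, I/O yield, promote→Q0. Q0=[P1] Q1=[P2,P3,P4] Q2=[]
t=11-12: P1@Q0 runs 1, rem=6, I/O yield, promote→Q0. Q0=[P1] Q1=[P2,P3,P4] Q2=[]
t=12-13: P1@Q0 runs 1, rem=5, I/O yield, promote→Q0. Q0=[P1] Q1=[P2,P3,P4] Q2=[]
t=13-14: P1@Q0 runs 1, rem=4, I/O yield, promote→Q0. Q0=[P1] Q1=[P2,P3,P4] Q2=[]
t=14-15: P1@Q0 runs 1, rem=3, I/O yield, promote→Q0. Q0=[P1] Q1=[P2,P3,P4] Q2=[]
t=15-16: P1@Q0 runs 1, rem=2, I/O yield, promote→Q0. Q0=[P1] Q1=[P2,P3,P4] Q2=[]
t=16-17: P1@Q0 runs 1, rem=1, I/O yield, promote→Q0. Q0=[P1] Q1=[P2,P3,P4] Q2=[]
t=17-18: P1@Q0 runs 1, rem=0, completes. Q0=[] Q1=[P2,P3,P4] Q2=[]
t=18-22: P2@Q1 runs 4, rem=0, completes. Q0=[] Q1=[P3,P4] Q2=[]
t=22-28: P3@Q1 runs 6, rem=1, quantum used, demote→Q2. Q0=[] Q1=[P4] Q2=[P3]
t=28-34: P4@Q1 runs 6, rem=1, quantum used, demote→Q2. Q0=[] Q1=[] Q2=[P3,P4]
t=34-35: P3@Q2 runs 1, rem=0, completes. Q0=[] Q1=[] Q2=[P4]
t=35-36: P4@Q2 runs 1, rem=0, completes. Q0=[] Q1=[] Q2=[]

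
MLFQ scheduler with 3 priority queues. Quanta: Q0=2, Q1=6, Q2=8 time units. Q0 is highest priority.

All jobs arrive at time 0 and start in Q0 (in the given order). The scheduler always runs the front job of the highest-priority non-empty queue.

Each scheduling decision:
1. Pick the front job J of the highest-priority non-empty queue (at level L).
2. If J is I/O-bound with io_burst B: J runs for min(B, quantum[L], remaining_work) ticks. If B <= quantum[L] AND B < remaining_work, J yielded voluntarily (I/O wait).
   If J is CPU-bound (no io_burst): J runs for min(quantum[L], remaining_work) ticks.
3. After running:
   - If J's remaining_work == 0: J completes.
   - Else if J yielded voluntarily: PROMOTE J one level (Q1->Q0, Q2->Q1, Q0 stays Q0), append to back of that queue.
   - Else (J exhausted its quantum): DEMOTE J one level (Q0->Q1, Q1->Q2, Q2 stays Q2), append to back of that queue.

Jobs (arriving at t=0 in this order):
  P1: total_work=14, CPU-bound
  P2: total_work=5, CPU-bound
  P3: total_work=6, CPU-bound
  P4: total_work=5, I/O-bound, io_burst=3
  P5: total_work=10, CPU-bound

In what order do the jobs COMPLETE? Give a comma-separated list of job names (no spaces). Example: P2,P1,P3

t=0-2: P1@Q0 runs 2, rem=12, quantum used, demote→Q1. Q0=[P2,P3,P4,P5] Q1=[P1] Q2=[]
t=2-4: P2@Q0 runs 2, rem=3, quantum used, demote→Q1. Q0=[P3,P4,P5] Q1=[P1,P2] Q2=[]
t=4-6: P3@Q0 runs 2, rem=4, quantum used, demote→Q1. Q0=[P4,P5] Q1=[P1,P2,P3] Q2=[]
t=6-8: P4@Q0 runs 2, rem=3, quantum used, demote→Q1. Q0=[P5] Q1=[P1,P2,P3,P4] Q2=[]
t=8-10: P5@Q0 runs 2, rem=8, quantum used, demote→Q1. Q0=[] Q1=[P1,P2,P3,P4,P5] Q2=[]
t=10-16: P1@Q1 runs 6, rem=6, quantum used, demote→Q2. Q0=[] Q1=[P2,P3,P4,P5] Q2=[P1]
t=16-19: P2@Q1 runs 3, rem=0, completes. Q0=[] Q1=[P3,P4,P5] Q2=[P1]
t=19-23: P3@Q1 runs 4, rem=0, completes. Q0=[] Q1=[P4,P5] Q2=[P1]
t=23-26: P4@Q1 runs 3, rem=0, completes. Q0=[] Q1=[P5] Q2=[P1]
t=26-32: P5@Q1 runs 6, rem=2, quantum used, demote→Q2. Q0=[] Q1=[] Q2=[P1,P5]
t=32-38: P1@Q2 runs 6, rem=0, completes. Q0=[] Q1=[] Q2=[P5]
t=38-40: P5@Q2 runs 2, rem=0, completes. Q0=[] Q1=[] Q2=[]

Answer: P2,P3,P4,P1,P5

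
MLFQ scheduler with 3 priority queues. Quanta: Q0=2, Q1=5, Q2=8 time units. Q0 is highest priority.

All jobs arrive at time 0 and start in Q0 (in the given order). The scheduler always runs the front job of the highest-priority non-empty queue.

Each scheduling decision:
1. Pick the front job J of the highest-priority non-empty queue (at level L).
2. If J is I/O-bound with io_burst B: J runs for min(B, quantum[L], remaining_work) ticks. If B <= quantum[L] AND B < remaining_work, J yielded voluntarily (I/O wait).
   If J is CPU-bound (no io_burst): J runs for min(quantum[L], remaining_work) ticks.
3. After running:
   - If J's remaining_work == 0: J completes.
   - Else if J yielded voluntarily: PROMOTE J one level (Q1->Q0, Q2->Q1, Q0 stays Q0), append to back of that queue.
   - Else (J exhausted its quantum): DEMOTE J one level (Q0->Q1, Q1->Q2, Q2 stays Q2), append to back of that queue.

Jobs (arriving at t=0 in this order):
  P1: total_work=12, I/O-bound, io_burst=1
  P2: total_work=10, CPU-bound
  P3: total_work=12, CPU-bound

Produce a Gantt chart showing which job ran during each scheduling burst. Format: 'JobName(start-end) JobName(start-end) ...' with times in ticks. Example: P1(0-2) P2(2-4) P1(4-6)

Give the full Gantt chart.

t=0-1: P1@Q0 runs 1, rem=11, I/O yield, promote→Q0. Q0=[P2,P3,P1] Q1=[] Q2=[]
t=1-3: P2@Q0 runs 2, rem=8, quantum used, demote→Q1. Q0=[P3,P1] Q1=[P2] Q2=[]
t=3-5: P3@Q0 runs 2, rem=10, quantum used, demote→Q1. Q0=[P1] Q1=[P2,P3] Q2=[]
t=5-6: P1@Q0 runs 1, rem=10, I/O yield, promote→Q0. Q0=[P1] Q1=[P2,P3] Q2=[]
t=6-7: P1@Q0 runs 1, rem=9, I/O yield, promote→Q0. Q0=[P1] Q1=[P2,P3] Q2=[]
t=7-8: P1@Q0 runs 1, rem=8, I/O yield, promote→Q0. Q0=[P1] Q1=[P2,P3] Q2=[]
t=8-9: P1@Q0 runs 1, rem=7, I/O yield, promote→Q0. Q0=[P1] Q1=[P2,P3] Q2=[]
t=9-10: P1@Q0 runs 1, rem=6, I/O yield, promote→Q0. Q0=[P1] Q1=[P2,P3] Q2=[]
t=10-11: P1@Q0 runs 1, rem=5, I/O yield, promote→Q0. Q0=[P1] Q1=[P2,P3] Q2=[]
t=11-12: P1@Q0 runs 1, rem=4, I/O yield, promote→Q0. Q0=[P1] Q1=[P2,P3] Q2=[]
t=12-13: P1@Q0 runs 1, rem=3, I/O yield, promote→Q0. Q0=[P1] Q1=[P2,P3] Q2=[]
t=13-14: P1@Q0 runs 1, rem=2, I/O yield, promote→Q0. Q0=[P1] Q1=[P2,P3] Q2=[]
t=14-15: P1@Q0 runs 1, rem=1, I/O yield, promote→Q0. Q0=[P1] Q1=[P2,P3] Q2=[]
t=15-16: P1@Q0 runs 1, rem=0, completes. Q0=[] Q1=[P2,P3] Q2=[]
t=16-21: P2@Q1 runs 5, rem=3, quantum used, demote→Q2. Q0=[] Q1=[P3] Q2=[P2]
t=21-26: P3@Q1 runs 5, rem=5, quantum used, demote→Q2. Q0=[] Q1=[] Q2=[P2,P3]
t=26-29: P2@Q2 runs 3, rem=0, completes. Q0=[] Q1=[] Q2=[P3]
t=29-34: P3@Q2 runs 5, rem=0, completes. Q0=[] Q1=[] Q2=[]

Answer: P1(0-1) P2(1-3) P3(3-5) P1(5-6) P1(6-7) P1(7-8) P1(8-9) P1(9-10) P1(10-11) P1(11-12) P1(12-13) P1(13-14) P1(14-15) P1(15-16) P2(16-21) P3(21-26) P2(26-29) P3(29-34)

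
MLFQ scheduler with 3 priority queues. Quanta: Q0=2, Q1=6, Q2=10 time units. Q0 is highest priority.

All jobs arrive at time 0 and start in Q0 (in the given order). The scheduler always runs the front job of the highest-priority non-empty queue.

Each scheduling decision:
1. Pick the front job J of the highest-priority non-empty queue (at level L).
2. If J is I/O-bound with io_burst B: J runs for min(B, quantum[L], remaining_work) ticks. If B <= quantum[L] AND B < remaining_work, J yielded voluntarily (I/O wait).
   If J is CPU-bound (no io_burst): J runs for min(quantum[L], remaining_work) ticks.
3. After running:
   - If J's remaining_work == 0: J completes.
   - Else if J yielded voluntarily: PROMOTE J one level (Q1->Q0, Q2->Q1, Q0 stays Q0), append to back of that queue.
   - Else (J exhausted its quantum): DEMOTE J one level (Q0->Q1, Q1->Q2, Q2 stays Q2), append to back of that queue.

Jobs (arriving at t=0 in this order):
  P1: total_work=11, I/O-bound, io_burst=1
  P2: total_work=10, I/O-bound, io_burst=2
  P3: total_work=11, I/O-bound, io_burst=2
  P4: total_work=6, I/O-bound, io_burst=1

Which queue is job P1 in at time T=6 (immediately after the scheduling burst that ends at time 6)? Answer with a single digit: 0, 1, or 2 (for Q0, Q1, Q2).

Answer: 0

Derivation:
t=0-1: P1@Q0 runs 1, rem=10, I/O yield, promote→Q0. Q0=[P2,P3,P4,P1] Q1=[] Q2=[]
t=1-3: P2@Q0 runs 2, rem=8, I/O yield, promote→Q0. Q0=[P3,P4,P1,P2] Q1=[] Q2=[]
t=3-5: P3@Q0 runs 2, rem=9, I/O yield, promote→Q0. Q0=[P4,P1,P2,P3] Q1=[] Q2=[]
t=5-6: P4@Q0 runs 1, rem=5, I/O yield, promote→Q0. Q0=[P1,P2,P3,P4] Q1=[] Q2=[]
t=6-7: P1@Q0 runs 1, rem=9, I/O yield, promote→Q0. Q0=[P2,P3,P4,P1] Q1=[] Q2=[]
t=7-9: P2@Q0 runs 2, rem=6, I/O yield, promote→Q0. Q0=[P3,P4,P1,P2] Q1=[] Q2=[]
t=9-11: P3@Q0 runs 2, rem=7, I/O yield, promote→Q0. Q0=[P4,P1,P2,P3] Q1=[] Q2=[]
t=11-12: P4@Q0 runs 1, rem=4, I/O yield, promote→Q0. Q0=[P1,P2,P3,P4] Q1=[] Q2=[]
t=12-13: P1@Q0 runs 1, rem=8, I/O yield, promote→Q0. Q0=[P2,P3,P4,P1] Q1=[] Q2=[]
t=13-15: P2@Q0 runs 2, rem=4, I/O yield, promote→Q0. Q0=[P3,P4,P1,P2] Q1=[] Q2=[]
t=15-17: P3@Q0 runs 2, rem=5, I/O yield, promote→Q0. Q0=[P4,P1,P2,P3] Q1=[] Q2=[]
t=17-18: P4@Q0 runs 1, rem=3, I/O yield, promote→Q0. Q0=[P1,P2,P3,P4] Q1=[] Q2=[]
t=18-19: P1@Q0 runs 1, rem=7, I/O yield, promote→Q0. Q0=[P2,P3,P4,P1] Q1=[] Q2=[]
t=19-21: P2@Q0 runs 2, rem=2, I/O yield, promote→Q0. Q0=[P3,P4,P1,P2] Q1=[] Q2=[]
t=21-23: P3@Q0 runs 2, rem=3, I/O yield, promote→Q0. Q0=[P4,P1,P2,P3] Q1=[] Q2=[]
t=23-24: P4@Q0 runs 1, rem=2, I/O yield, promote→Q0. Q0=[P1,P2,P3,P4] Q1=[] Q2=[]
t=24-25: P1@Q0 runs 1, rem=6, I/O yield, promote→Q0. Q0=[P2,P3,P4,P1] Q1=[] Q2=[]
t=25-27: P2@Q0 runs 2, rem=0, completes. Q0=[P3,P4,P1] Q1=[] Q2=[]
t=27-29: P3@Q0 runs 2, rem=1, I/O yield, promote→Q0. Q0=[P4,P1,P3] Q1=[] Q2=[]
t=29-30: P4@Q0 runs 1, rem=1, I/O yield, promote→Q0. Q0=[P1,P3,P4] Q1=[] Q2=[]
t=30-31: P1@Q0 runs 1, rem=5, I/O yield, promote→Q0. Q0=[P3,P4,P1] Q1=[] Q2=[]
t=31-32: P3@Q0 runs 1, rem=0, completes. Q0=[P4,P1] Q1=[] Q2=[]
t=32-33: P4@Q0 runs 1, rem=0, completes. Q0=[P1] Q1=[] Q2=[]
t=33-34: P1@Q0 runs 1, rem=4, I/O yield, promote→Q0. Q0=[P1] Q1=[] Q2=[]
t=34-35: P1@Q0 runs 1, rem=3, I/O yield, promote→Q0. Q0=[P1] Q1=[] Q2=[]
t=35-36: P1@Q0 runs 1, rem=2, I/O yield, promote→Q0. Q0=[P1] Q1=[] Q2=[]
t=36-37: P1@Q0 runs 1, rem=1, I/O yield, promote→Q0. Q0=[P1] Q1=[] Q2=[]
t=37-38: P1@Q0 runs 1, rem=0, completes. Q0=[] Q1=[] Q2=[]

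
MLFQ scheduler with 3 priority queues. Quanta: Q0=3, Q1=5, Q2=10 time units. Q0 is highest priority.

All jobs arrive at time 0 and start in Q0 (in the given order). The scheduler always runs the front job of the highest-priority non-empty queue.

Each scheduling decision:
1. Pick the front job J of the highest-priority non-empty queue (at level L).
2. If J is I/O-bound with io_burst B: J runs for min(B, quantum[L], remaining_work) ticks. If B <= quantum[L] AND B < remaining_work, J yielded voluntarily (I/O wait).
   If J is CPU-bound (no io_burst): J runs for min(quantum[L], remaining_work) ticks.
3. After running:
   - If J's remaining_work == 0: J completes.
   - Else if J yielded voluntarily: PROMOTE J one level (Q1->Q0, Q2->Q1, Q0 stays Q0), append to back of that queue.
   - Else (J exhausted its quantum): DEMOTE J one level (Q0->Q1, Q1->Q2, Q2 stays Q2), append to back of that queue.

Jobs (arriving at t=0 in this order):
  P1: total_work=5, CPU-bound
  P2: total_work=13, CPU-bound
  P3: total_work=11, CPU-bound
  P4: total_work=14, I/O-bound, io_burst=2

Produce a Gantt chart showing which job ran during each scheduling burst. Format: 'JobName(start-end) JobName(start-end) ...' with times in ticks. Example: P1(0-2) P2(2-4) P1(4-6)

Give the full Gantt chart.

Answer: P1(0-3) P2(3-6) P3(6-9) P4(9-11) P4(11-13) P4(13-15) P4(15-17) P4(17-19) P4(19-21) P4(21-23) P1(23-25) P2(25-30) P3(30-35) P2(35-40) P3(40-43)

Derivation:
t=0-3: P1@Q0 runs 3, rem=2, quantum used, demote→Q1. Q0=[P2,P3,P4] Q1=[P1] Q2=[]
t=3-6: P2@Q0 runs 3, rem=10, quantum used, demote→Q1. Q0=[P3,P4] Q1=[P1,P2] Q2=[]
t=6-9: P3@Q0 runs 3, rem=8, quantum used, demote→Q1. Q0=[P4] Q1=[P1,P2,P3] Q2=[]
t=9-11: P4@Q0 runs 2, rem=12, I/O yield, promote→Q0. Q0=[P4] Q1=[P1,P2,P3] Q2=[]
t=11-13: P4@Q0 runs 2, rem=10, I/O yield, promote→Q0. Q0=[P4] Q1=[P1,P2,P3] Q2=[]
t=13-15: P4@Q0 runs 2, rem=8, I/O yield, promote→Q0. Q0=[P4] Q1=[P1,P2,P3] Q2=[]
t=15-17: P4@Q0 runs 2, rem=6, I/O yield, promote→Q0. Q0=[P4] Q1=[P1,P2,P3] Q2=[]
t=17-19: P4@Q0 runs 2, rem=4, I/O yield, promote→Q0. Q0=[P4] Q1=[P1,P2,P3] Q2=[]
t=19-21: P4@Q0 runs 2, rem=2, I/O yield, promote→Q0. Q0=[P4] Q1=[P1,P2,P3] Q2=[]
t=21-23: P4@Q0 runs 2, rem=0, completes. Q0=[] Q1=[P1,P2,P3] Q2=[]
t=23-25: P1@Q1 runs 2, rem=0, completes. Q0=[] Q1=[P2,P3] Q2=[]
t=25-30: P2@Q1 runs 5, rem=5, quantum used, demote→Q2. Q0=[] Q1=[P3] Q2=[P2]
t=30-35: P3@Q1 runs 5, rem=3, quantum used, demote→Q2. Q0=[] Q1=[] Q2=[P2,P3]
t=35-40: P2@Q2 runs 5, rem=0, completes. Q0=[] Q1=[] Q2=[P3]
t=40-43: P3@Q2 runs 3, rem=0, completes. Q0=[] Q1=[] Q2=[]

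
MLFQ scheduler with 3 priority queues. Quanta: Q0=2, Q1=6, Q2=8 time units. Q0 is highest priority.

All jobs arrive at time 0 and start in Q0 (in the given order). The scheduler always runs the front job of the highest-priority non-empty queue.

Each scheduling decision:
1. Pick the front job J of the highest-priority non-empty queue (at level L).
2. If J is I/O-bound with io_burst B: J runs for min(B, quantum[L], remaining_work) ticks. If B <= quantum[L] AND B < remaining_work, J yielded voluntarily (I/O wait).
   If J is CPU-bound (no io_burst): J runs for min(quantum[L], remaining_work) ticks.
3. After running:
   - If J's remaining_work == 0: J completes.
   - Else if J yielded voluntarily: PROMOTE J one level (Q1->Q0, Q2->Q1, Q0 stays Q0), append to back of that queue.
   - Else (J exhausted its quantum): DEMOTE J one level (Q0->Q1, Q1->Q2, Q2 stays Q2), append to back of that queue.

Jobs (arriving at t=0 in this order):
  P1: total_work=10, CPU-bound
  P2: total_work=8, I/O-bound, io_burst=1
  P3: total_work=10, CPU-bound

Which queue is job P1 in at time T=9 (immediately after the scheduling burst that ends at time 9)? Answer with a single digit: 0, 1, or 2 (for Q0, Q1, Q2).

Answer: 1

Derivation:
t=0-2: P1@Q0 runs 2, rem=8, quantum used, demote→Q1. Q0=[P2,P3] Q1=[P1] Q2=[]
t=2-3: P2@Q0 runs 1, rem=7, I/O yield, promote→Q0. Q0=[P3,P2] Q1=[P1] Q2=[]
t=3-5: P3@Q0 runs 2, rem=8, quantum used, demote→Q1. Q0=[P2] Q1=[P1,P3] Q2=[]
t=5-6: P2@Q0 runs 1, rem=6, I/O yield, promote→Q0. Q0=[P2] Q1=[P1,P3] Q2=[]
t=6-7: P2@Q0 runs 1, rem=5, I/O yield, promote→Q0. Q0=[P2] Q1=[P1,P3] Q2=[]
t=7-8: P2@Q0 runs 1, rem=4, I/O yield, promote→Q0. Q0=[P2] Q1=[P1,P3] Q2=[]
t=8-9: P2@Q0 runs 1, rem=3, I/O yield, promote→Q0. Q0=[P2] Q1=[P1,P3] Q2=[]
t=9-10: P2@Q0 runs 1, rem=2, I/O yield, promote→Q0. Q0=[P2] Q1=[P1,P3] Q2=[]
t=10-11: P2@Q0 runs 1, rem=1, I/O yield, promote→Q0. Q0=[P2] Q1=[P1,P3] Q2=[]
t=11-12: P2@Q0 runs 1, rem=0, completes. Q0=[] Q1=[P1,P3] Q2=[]
t=12-18: P1@Q1 runs 6, rem=2, quantum used, demote→Q2. Q0=[] Q1=[P3] Q2=[P1]
t=18-24: P3@Q1 runs 6, rem=2, quantum used, demote→Q2. Q0=[] Q1=[] Q2=[P1,P3]
t=24-26: P1@Q2 runs 2, rem=0, completes. Q0=[] Q1=[] Q2=[P3]
t=26-28: P3@Q2 runs 2, rem=0, completes. Q0=[] Q1=[] Q2=[]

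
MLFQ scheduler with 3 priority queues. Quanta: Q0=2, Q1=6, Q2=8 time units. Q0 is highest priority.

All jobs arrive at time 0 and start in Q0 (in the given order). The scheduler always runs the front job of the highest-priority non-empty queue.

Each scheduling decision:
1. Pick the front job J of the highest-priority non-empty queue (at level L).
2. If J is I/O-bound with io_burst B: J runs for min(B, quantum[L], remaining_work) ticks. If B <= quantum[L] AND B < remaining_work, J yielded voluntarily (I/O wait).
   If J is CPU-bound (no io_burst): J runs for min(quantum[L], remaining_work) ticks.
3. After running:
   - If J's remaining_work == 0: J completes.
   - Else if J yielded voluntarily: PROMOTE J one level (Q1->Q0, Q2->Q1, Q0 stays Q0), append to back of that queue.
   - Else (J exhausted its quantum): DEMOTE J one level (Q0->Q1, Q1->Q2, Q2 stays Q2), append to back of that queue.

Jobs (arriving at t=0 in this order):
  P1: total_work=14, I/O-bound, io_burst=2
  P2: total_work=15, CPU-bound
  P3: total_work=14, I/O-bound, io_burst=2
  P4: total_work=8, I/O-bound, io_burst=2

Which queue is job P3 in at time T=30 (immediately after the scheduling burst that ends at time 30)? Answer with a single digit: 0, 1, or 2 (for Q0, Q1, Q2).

t=0-2: P1@Q0 runs 2, rem=12, I/O yield, promote→Q0. Q0=[P2,P3,P4,P1] Q1=[] Q2=[]
t=2-4: P2@Q0 runs 2, rem=13, quantum used, demote→Q1. Q0=[P3,P4,P1] Q1=[P2] Q2=[]
t=4-6: P3@Q0 runs 2, rem=12, I/O yield, promote→Q0. Q0=[P4,P1,P3] Q1=[P2] Q2=[]
t=6-8: P4@Q0 runs 2, rem=6, I/O yield, promote→Q0. Q0=[P1,P3,P4] Q1=[P2] Q2=[]
t=8-10: P1@Q0 runs 2, rem=10, I/O yield, promote→Q0. Q0=[P3,P4,P1] Q1=[P2] Q2=[]
t=10-12: P3@Q0 runs 2, rem=10, I/O yield, promote→Q0. Q0=[P4,P1,P3] Q1=[P2] Q2=[]
t=12-14: P4@Q0 runs 2, rem=4, I/O yield, promote→Q0. Q0=[P1,P3,P4] Q1=[P2] Q2=[]
t=14-16: P1@Q0 runs 2, rem=8, I/O yield, promote→Q0. Q0=[P3,P4,P1] Q1=[P2] Q2=[]
t=16-18: P3@Q0 runs 2, rem=8, I/O yield, promote→Q0. Q0=[P4,P1,P3] Q1=[P2] Q2=[]
t=18-20: P4@Q0 runs 2, rem=2, I/O yield, promote→Q0. Q0=[P1,P3,P4] Q1=[P2] Q2=[]
t=20-22: P1@Q0 runs 2, rem=6, I/O yield, promote→Q0. Q0=[P3,P4,P1] Q1=[P2] Q2=[]
t=22-24: P3@Q0 runs 2, rem=6, I/O yield, promote→Q0. Q0=[P4,P1,P3] Q1=[P2] Q2=[]
t=24-26: P4@Q0 runs 2, rem=0, completes. Q0=[P1,P3] Q1=[P2] Q2=[]
t=26-28: P1@Q0 runs 2, rem=4, I/O yield, promote→Q0. Q0=[P3,P1] Q1=[P2] Q2=[]
t=28-30: P3@Q0 runs 2, rem=4, I/O yield, promote→Q0. Q0=[P1,P3] Q1=[P2] Q2=[]
t=30-32: P1@Q0 runs 2, rem=2, I/O yield, promote→Q0. Q0=[P3,P1] Q1=[P2] Q2=[]
t=32-34: P3@Q0 runs 2, rem=2, I/O yield, promote→Q0. Q0=[P1,P3] Q1=[P2] Q2=[]
t=34-36: P1@Q0 runs 2, rem=0, completes. Q0=[P3] Q1=[P2] Q2=[]
t=36-38: P3@Q0 runs 2, rem=0, completes. Q0=[] Q1=[P2] Q2=[]
t=38-44: P2@Q1 runs 6, rem=7, quantum used, demote→Q2. Q0=[] Q1=[] Q2=[P2]
t=44-51: P2@Q2 runs 7, rem=0, completes. Q0=[] Q1=[] Q2=[]

Answer: 0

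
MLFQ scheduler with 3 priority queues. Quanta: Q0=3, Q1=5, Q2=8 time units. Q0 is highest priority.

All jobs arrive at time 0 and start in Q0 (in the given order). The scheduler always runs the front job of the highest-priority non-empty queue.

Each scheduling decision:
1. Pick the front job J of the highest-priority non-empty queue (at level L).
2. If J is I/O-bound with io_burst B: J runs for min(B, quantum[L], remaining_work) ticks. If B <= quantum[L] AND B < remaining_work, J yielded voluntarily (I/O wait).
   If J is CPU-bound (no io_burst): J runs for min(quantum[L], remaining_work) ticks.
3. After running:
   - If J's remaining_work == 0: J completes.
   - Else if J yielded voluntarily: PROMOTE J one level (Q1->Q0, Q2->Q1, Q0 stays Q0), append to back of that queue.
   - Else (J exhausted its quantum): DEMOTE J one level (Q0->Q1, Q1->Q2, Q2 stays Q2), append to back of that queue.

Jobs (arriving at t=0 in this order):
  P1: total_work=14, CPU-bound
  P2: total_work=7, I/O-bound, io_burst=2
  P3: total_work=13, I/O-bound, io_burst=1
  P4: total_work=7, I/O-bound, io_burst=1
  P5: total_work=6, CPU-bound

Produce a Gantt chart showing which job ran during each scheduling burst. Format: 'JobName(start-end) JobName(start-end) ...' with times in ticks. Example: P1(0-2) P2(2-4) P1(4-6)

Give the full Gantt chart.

t=0-3: P1@Q0 runs 3, rem=11, quantum used, demote→Q1. Q0=[P2,P3,P4,P5] Q1=[P1] Q2=[]
t=3-5: P2@Q0 runs 2, rem=5, I/O yield, promote→Q0. Q0=[P3,P4,P5,P2] Q1=[P1] Q2=[]
t=5-6: P3@Q0 runs 1, rem=12, I/O yield, promote→Q0. Q0=[P4,P5,P2,P3] Q1=[P1] Q2=[]
t=6-7: P4@Q0 runs 1, rem=6, I/O yield, promote→Q0. Q0=[P5,P2,P3,P4] Q1=[P1] Q2=[]
t=7-10: P5@Q0 runs 3, rem=3, quantum used, demote→Q1. Q0=[P2,P3,P4] Q1=[P1,P5] Q2=[]
t=10-12: P2@Q0 runs 2, rem=3, I/O yield, promote→Q0. Q0=[P3,P4,P2] Q1=[P1,P5] Q2=[]
t=12-13: P3@Q0 runs 1, rem=11, I/O yield, promote→Q0. Q0=[P4,P2,P3] Q1=[P1,P5] Q2=[]
t=13-14: P4@Q0 runs 1, rem=5, I/O yield, promote→Q0. Q0=[P2,P3,P4] Q1=[P1,P5] Q2=[]
t=14-16: P2@Q0 runs 2, rem=1, I/O yield, promote→Q0. Q0=[P3,P4,P2] Q1=[P1,P5] Q2=[]
t=16-17: P3@Q0 runs 1, rem=10, I/O yield, promote→Q0. Q0=[P4,P2,P3] Q1=[P1,P5] Q2=[]
t=17-18: P4@Q0 runs 1, rem=4, I/O yield, promote→Q0. Q0=[P2,P3,P4] Q1=[P1,P5] Q2=[]
t=18-19: P2@Q0 runs 1, rem=0, completes. Q0=[P3,P4] Q1=[P1,P5] Q2=[]
t=19-20: P3@Q0 runs 1, rem=9, I/O yield, promote→Q0. Q0=[P4,P3] Q1=[P1,P5] Q2=[]
t=20-21: P4@Q0 runs 1, rem=3, I/O yield, promote→Q0. Q0=[P3,P4] Q1=[P1,P5] Q2=[]
t=21-22: P3@Q0 runs 1, rem=8, I/O yield, promote→Q0. Q0=[P4,P3] Q1=[P1,P5] Q2=[]
t=22-23: P4@Q0 runs 1, rem=2, I/O yield, promote→Q0. Q0=[P3,P4] Q1=[P1,P5] Q2=[]
t=23-24: P3@Q0 runs 1, rem=7, I/O yield, promote→Q0. Q0=[P4,P3] Q1=[P1,P5] Q2=[]
t=24-25: P4@Q0 runs 1, rem=1, I/O yield, promote→Q0. Q0=[P3,P4] Q1=[P1,P5] Q2=[]
t=25-26: P3@Q0 runs 1, rem=6, I/O yield, promote→Q0. Q0=[P4,P3] Q1=[P1,P5] Q2=[]
t=26-27: P4@Q0 runs 1, rem=0, completes. Q0=[P3] Q1=[P1,P5] Q2=[]
t=27-28: P3@Q0 runs 1, rem=5, I/O yield, promote→Q0. Q0=[P3] Q1=[P1,P5] Q2=[]
t=28-29: P3@Q0 runs 1, rem=4, I/O yield, promote→Q0. Q0=[P3] Q1=[P1,P5] Q2=[]
t=29-30: P3@Q0 runs 1, rem=3, I/O yield, promote→Q0. Q0=[P3] Q1=[P1,P5] Q2=[]
t=30-31: P3@Q0 runs 1, rem=2, I/O yield, promote→Q0. Q0=[P3] Q1=[P1,P5] Q2=[]
t=31-32: P3@Q0 runs 1, rem=1, I/O yield, promote→Q0. Q0=[P3] Q1=[P1,P5] Q2=[]
t=32-33: P3@Q0 runs 1, rem=0, completes. Q0=[] Q1=[P1,P5] Q2=[]
t=33-38: P1@Q1 runs 5, rem=6, quantum used, demote→Q2. Q0=[] Q1=[P5] Q2=[P1]
t=38-41: P5@Q1 runs 3, rem=0, completes. Q0=[] Q1=[] Q2=[P1]
t=41-47: P1@Q2 runs 6, rem=0, completes. Q0=[] Q1=[] Q2=[]

Answer: P1(0-3) P2(3-5) P3(5-6) P4(6-7) P5(7-10) P2(10-12) P3(12-13) P4(13-14) P2(14-16) P3(16-17) P4(17-18) P2(18-19) P3(19-20) P4(20-21) P3(21-22) P4(22-23) P3(23-24) P4(24-25) P3(25-26) P4(26-27) P3(27-28) P3(28-29) P3(29-30) P3(30-31) P3(31-32) P3(32-33) P1(33-38) P5(38-41) P1(41-47)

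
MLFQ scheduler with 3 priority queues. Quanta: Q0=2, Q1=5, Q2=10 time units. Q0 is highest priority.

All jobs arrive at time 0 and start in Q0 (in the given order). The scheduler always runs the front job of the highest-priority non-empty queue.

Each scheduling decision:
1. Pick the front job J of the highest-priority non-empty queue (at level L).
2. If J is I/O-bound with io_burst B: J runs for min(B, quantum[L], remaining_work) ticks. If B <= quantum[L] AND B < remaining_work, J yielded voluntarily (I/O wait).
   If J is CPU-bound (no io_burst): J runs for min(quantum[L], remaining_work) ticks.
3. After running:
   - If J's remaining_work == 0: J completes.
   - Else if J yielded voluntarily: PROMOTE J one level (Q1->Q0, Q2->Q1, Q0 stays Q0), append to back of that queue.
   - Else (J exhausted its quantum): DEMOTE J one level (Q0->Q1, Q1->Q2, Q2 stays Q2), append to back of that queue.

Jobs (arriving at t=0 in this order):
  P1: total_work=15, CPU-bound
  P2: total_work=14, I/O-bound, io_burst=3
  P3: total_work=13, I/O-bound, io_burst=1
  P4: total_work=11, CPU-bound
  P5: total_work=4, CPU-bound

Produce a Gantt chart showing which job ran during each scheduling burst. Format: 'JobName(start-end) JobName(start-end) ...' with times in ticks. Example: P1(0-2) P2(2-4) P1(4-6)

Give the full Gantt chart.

t=0-2: P1@Q0 runs 2, rem=13, quantum used, demote→Q1. Q0=[P2,P3,P4,P5] Q1=[P1] Q2=[]
t=2-4: P2@Q0 runs 2, rem=12, quantum used, demote→Q1. Q0=[P3,P4,P5] Q1=[P1,P2] Q2=[]
t=4-5: P3@Q0 runs 1, rem=12, I/O yield, promote→Q0. Q0=[P4,P5,P3] Q1=[P1,P2] Q2=[]
t=5-7: P4@Q0 runs 2, rem=9, quantum used, demote→Q1. Q0=[P5,P3] Q1=[P1,P2,P4] Q2=[]
t=7-9: P5@Q0 runs 2, rem=2, quantum used, demote→Q1. Q0=[P3] Q1=[P1,P2,P4,P5] Q2=[]
t=9-10: P3@Q0 runs 1, rem=11, I/O yield, promote→Q0. Q0=[P3] Q1=[P1,P2,P4,P5] Q2=[]
t=10-11: P3@Q0 runs 1, rem=10, I/O yield, promote→Q0. Q0=[P3] Q1=[P1,P2,P4,P5] Q2=[]
t=11-12: P3@Q0 runs 1, rem=9, I/O yield, promote→Q0. Q0=[P3] Q1=[P1,P2,P4,P5] Q2=[]
t=12-13: P3@Q0 runs 1, rem=8, I/O yield, promote→Q0. Q0=[P3] Q1=[P1,P2,P4,P5] Q2=[]
t=13-14: P3@Q0 runs 1, rem=7, I/O yield, promote→Q0. Q0=[P3] Q1=[P1,P2,P4,P5] Q2=[]
t=14-15: P3@Q0 runs 1, rem=6, I/O yield, promote→Q0. Q0=[P3] Q1=[P1,P2,P4,P5] Q2=[]
t=15-16: P3@Q0 runs 1, rem=5, I/O yield, promote→Q0. Q0=[P3] Q1=[P1,P2,P4,P5] Q2=[]
t=16-17: P3@Q0 runs 1, rem=4, I/O yield, promote→Q0. Q0=[P3] Q1=[P1,P2,P4,P5] Q2=[]
t=17-18: P3@Q0 runs 1, rem=3, I/O yield, promote→Q0. Q0=[P3] Q1=[P1,P2,P4,P5] Q2=[]
t=18-19: P3@Q0 runs 1, rem=2, I/O yield, promote→Q0. Q0=[P3] Q1=[P1,P2,P4,P5] Q2=[]
t=19-20: P3@Q0 runs 1, rem=1, I/O yield, promote→Q0. Q0=[P3] Q1=[P1,P2,P4,P5] Q2=[]
t=20-21: P3@Q0 runs 1, rem=0, completes. Q0=[] Q1=[P1,P2,P4,P5] Q2=[]
t=21-26: P1@Q1 runs 5, rem=8, quantum used, demote→Q2. Q0=[] Q1=[P2,P4,P5] Q2=[P1]
t=26-29: P2@Q1 runs 3, rem=9, I/O yield, promote→Q0. Q0=[P2] Q1=[P4,P5] Q2=[P1]
t=29-31: P2@Q0 runs 2, rem=7, quantum used, demote→Q1. Q0=[] Q1=[P4,P5,P2] Q2=[P1]
t=31-36: P4@Q1 runs 5, rem=4, quantum used, demote→Q2. Q0=[] Q1=[P5,P2] Q2=[P1,P4]
t=36-38: P5@Q1 runs 2, rem=0, completes. Q0=[] Q1=[P2] Q2=[P1,P4]
t=38-41: P2@Q1 runs 3, rem=4, I/O yield, promote→Q0. Q0=[P2] Q1=[] Q2=[P1,P4]
t=41-43: P2@Q0 runs 2, rem=2, quantum used, demote→Q1. Q0=[] Q1=[P2] Q2=[P1,P4]
t=43-45: P2@Q1 runs 2, rem=0, completes. Q0=[] Q1=[] Q2=[P1,P4]
t=45-53: P1@Q2 runs 8, rem=0, completes. Q0=[] Q1=[] Q2=[P4]
t=53-57: P4@Q2 runs 4, rem=0, completes. Q0=[] Q1=[] Q2=[]

Answer: P1(0-2) P2(2-4) P3(4-5) P4(5-7) P5(7-9) P3(9-10) P3(10-11) P3(11-12) P3(12-13) P3(13-14) P3(14-15) P3(15-16) P3(16-17) P3(17-18) P3(18-19) P3(19-20) P3(20-21) P1(21-26) P2(26-29) P2(29-31) P4(31-36) P5(36-38) P2(38-41) P2(41-43) P2(43-45) P1(45-53) P4(53-57)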